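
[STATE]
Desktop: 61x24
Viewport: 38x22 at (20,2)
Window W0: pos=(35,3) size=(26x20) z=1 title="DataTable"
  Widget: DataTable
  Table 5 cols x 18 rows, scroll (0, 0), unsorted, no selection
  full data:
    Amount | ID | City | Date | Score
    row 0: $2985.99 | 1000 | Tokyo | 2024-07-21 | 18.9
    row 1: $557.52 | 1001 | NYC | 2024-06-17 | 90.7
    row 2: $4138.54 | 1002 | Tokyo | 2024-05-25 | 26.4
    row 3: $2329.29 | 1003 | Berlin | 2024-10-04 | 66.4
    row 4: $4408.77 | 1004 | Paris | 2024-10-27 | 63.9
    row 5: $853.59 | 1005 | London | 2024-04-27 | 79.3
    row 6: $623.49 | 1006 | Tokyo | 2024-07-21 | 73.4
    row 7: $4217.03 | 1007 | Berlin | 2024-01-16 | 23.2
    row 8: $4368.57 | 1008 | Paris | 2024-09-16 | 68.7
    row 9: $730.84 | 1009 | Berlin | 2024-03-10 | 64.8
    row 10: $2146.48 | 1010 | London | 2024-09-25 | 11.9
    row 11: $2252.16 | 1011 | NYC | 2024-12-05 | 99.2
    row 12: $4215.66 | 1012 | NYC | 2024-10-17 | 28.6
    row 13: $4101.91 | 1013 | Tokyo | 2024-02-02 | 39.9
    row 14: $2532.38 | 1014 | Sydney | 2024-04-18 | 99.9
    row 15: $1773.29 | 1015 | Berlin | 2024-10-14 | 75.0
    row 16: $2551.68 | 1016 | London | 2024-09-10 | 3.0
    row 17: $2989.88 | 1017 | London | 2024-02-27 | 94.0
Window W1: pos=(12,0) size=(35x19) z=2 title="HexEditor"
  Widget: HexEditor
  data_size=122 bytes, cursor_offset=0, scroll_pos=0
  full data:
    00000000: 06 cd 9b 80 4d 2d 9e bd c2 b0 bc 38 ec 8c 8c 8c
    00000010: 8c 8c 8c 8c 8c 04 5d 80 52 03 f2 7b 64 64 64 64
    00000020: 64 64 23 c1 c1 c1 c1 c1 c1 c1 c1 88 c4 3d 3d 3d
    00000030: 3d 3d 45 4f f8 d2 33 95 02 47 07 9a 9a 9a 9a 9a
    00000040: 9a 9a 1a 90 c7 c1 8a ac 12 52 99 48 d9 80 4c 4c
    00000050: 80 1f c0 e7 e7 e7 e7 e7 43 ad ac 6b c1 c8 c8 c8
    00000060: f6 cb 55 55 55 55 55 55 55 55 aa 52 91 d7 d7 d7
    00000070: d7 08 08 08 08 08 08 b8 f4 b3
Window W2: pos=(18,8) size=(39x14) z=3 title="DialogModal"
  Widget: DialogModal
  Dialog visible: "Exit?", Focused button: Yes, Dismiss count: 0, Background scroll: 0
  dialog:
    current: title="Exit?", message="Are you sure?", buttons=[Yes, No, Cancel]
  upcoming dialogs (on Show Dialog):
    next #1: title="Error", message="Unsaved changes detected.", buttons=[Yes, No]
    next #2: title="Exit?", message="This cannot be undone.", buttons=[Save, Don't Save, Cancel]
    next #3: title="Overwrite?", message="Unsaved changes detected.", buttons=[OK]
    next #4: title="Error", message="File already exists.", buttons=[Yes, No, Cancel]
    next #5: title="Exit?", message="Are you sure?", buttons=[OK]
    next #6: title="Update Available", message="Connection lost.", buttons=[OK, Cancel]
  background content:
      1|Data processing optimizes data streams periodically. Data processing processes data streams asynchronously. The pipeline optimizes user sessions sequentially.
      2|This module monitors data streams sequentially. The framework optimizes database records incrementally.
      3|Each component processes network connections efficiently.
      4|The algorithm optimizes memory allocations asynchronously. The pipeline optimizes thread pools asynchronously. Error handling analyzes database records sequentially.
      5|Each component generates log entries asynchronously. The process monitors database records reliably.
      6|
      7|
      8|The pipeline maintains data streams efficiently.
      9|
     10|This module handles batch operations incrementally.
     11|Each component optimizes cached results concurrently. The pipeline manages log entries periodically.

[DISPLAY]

──────────────────────────┨           
0  06 cd 9b 80 4d 2d 9e bd┃━━━━━━━━━━━
0  8c 8c 8c 8c 8c 04 5d 80┃           
0  64 64 23 c1 c1 c1 c1 c1┃───────────
0  3d 3d 45 4f f8 d2 33 95┃  │City  │D
0  9a 9a 1a 90 c7 c1 8a ac┃──┼──────┼─
━━━━━━━━━━━━━━━━━━━━━━━━━━━━━━━━━━━━┓2
DialogModal                         ┃2
────────────────────────────────────┨2
ata processing optimizes data stream┃2
his module monitors data streams seq┃2
ach co┌─────────────────────┐rk conn┃2
he alg│        Exit?        │ alloca┃2
ach co│    Are you sure?    │ntries ┃2
      │ [Yes]  No   Cancel  │       ┃2
      └─────────────────────┘       ┃2
he pipeline maintains data streams e┃2
                                    ┃2
his module handles batch operations ┃2
━━━━━━━━━━━━━━━━━━━━━━━━━━━━━━━━━━━━┛2
               ┗━━━━━━━━━━━━━━━━━━━━━━
                                      


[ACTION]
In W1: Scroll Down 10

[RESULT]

──────────────────────────┨           
0  d7 08 08 08 08 08 08 b8┃━━━━━━━━━━━
                          ┃           
                          ┃───────────
                          ┃  │City  │D
                          ┃──┼──────┼─
━━━━━━━━━━━━━━━━━━━━━━━━━━━━━━━━━━━━┓2
DialogModal                         ┃2
────────────────────────────────────┨2
ata processing optimizes data stream┃2
his module monitors data streams seq┃2
ach co┌─────────────────────┐rk conn┃2
he alg│        Exit?        │ alloca┃2
ach co│    Are you sure?    │ntries ┃2
      │ [Yes]  No   Cancel  │       ┃2
      └─────────────────────┘       ┃2
he pipeline maintains data streams e┃2
                                    ┃2
his module handles batch operations ┃2
━━━━━━━━━━━━━━━━━━━━━━━━━━━━━━━━━━━━┛2
               ┗━━━━━━━━━━━━━━━━━━━━━━
                                      


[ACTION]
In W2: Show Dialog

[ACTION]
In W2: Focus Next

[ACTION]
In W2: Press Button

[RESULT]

──────────────────────────┨           
0  d7 08 08 08 08 08 08 b8┃━━━━━━━━━━━
                          ┃           
                          ┃───────────
                          ┃  │City  │D
                          ┃──┼──────┼─
━━━━━━━━━━━━━━━━━━━━━━━━━━━━━━━━━━━━┓2
DialogModal                         ┃2
────────────────────────────────────┨2
ata processing optimizes data stream┃2
his module monitors data streams seq┃2
ach component processes network conn┃2
he algorithm optimizes memory alloca┃2
ach component generates log entries ┃2
                                    ┃2
                                    ┃2
he pipeline maintains data streams e┃2
                                    ┃2
his module handles batch operations ┃2
━━━━━━━━━━━━━━━━━━━━━━━━━━━━━━━━━━━━┛2
               ┗━━━━━━━━━━━━━━━━━━━━━━
                                      


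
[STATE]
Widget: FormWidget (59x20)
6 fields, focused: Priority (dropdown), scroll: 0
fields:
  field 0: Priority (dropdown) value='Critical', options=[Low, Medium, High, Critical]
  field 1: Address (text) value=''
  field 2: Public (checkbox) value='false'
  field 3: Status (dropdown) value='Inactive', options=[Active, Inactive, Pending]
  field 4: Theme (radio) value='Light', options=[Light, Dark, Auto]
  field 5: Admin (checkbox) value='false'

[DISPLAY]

> Priority:   [Critical                                  ▼]
  Address:    [                                           ]
  Public:     [ ]                                          
  Status:     [Inactive                                  ▼]
  Theme:      (●) Light  ( ) Dark  ( ) Auto                
  Admin:      [ ]                                          
                                                           
                                                           
                                                           
                                                           
                                                           
                                                           
                                                           
                                                           
                                                           
                                                           
                                                           
                                                           
                                                           
                                                           


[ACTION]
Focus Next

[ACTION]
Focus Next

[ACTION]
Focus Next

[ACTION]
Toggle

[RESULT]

  Priority:   [Critical                                  ▼]
  Address:    [                                           ]
  Public:     [ ]                                          
> Status:     [Inactive                                  ▼]
  Theme:      (●) Light  ( ) Dark  ( ) Auto                
  Admin:      [ ]                                          
                                                           
                                                           
                                                           
                                                           
                                                           
                                                           
                                                           
                                                           
                                                           
                                                           
                                                           
                                                           
                                                           
                                                           


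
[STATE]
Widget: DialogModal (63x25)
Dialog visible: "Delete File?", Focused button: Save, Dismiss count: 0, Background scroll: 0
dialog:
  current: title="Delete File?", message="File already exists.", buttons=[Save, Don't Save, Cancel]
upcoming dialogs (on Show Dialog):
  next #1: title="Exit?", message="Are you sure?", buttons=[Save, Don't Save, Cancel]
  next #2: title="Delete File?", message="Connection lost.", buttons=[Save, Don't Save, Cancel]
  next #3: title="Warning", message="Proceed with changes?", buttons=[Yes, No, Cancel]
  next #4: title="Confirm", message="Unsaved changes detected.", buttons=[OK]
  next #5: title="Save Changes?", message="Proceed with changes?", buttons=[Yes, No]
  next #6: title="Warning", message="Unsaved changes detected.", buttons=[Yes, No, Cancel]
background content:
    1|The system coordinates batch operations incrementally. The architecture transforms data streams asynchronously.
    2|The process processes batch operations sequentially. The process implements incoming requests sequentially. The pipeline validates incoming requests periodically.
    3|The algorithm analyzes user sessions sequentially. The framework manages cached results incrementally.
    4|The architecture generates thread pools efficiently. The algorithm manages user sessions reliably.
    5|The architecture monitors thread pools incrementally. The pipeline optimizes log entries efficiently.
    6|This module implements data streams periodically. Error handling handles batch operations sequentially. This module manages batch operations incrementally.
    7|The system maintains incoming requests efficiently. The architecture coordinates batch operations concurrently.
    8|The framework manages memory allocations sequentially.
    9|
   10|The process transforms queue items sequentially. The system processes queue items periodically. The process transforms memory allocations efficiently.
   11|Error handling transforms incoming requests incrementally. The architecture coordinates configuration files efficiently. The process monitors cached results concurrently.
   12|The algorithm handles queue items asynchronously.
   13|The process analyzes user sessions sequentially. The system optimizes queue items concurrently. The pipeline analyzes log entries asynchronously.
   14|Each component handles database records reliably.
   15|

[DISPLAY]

The system coordinates batch operations incrementally. The arch
The process processes batch operations sequentially. The proces
The algorithm analyzes user sessions sequentially. The framewor
The architecture generates thread pools efficiently. The algori
The architecture monitors thread pools incrementally. The pipel
This module implements data streams periodically. Error handlin
The system maintains incoming requests efficiently. The archite
The framework manages memory allocations sequentially.         
                                                               
The process transforms queue items sequentially. The system pro
Error handling ┌──────────────────────────────┐rementally. The 
The algorithm h│         Delete File?         │y.              
The process ana│     File already exists.     │. The system opt
Each component │ [Save]  Don't Save   Cancel  │y.              
               └──────────────────────────────┘                
                                                               
                                                               
                                                               
                                                               
                                                               
                                                               
                                                               
                                                               
                                                               
                                                               


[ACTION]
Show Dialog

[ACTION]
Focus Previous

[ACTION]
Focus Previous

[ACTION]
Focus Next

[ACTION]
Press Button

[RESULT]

The system coordinates batch operations incrementally. The arch
The process processes batch operations sequentially. The proces
The algorithm analyzes user sessions sequentially. The framewor
The architecture generates thread pools efficiently. The algori
The architecture monitors thread pools incrementally. The pipel
This module implements data streams periodically. Error handlin
The system maintains incoming requests efficiently. The archite
The framework manages memory allocations sequentially.         
                                                               
The process transforms queue items sequentially. The system pro
Error handling transforms incoming requests incrementally. The 
The algorithm handles queue items asynchronously.              
The process analyzes user sessions sequentially. The system opt
Each component handles database records reliably.              
                                                               
                                                               
                                                               
                                                               
                                                               
                                                               
                                                               
                                                               
                                                               
                                                               
                                                               


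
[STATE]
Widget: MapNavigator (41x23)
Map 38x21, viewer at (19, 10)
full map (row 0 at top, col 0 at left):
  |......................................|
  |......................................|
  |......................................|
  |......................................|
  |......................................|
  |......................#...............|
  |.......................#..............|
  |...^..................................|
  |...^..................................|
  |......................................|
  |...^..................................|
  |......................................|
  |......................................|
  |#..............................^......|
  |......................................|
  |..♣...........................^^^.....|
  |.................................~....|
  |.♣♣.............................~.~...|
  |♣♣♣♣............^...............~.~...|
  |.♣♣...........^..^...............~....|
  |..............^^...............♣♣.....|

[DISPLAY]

                                         
 ......................................  
 ......................................  
 ......................................  
 ......................................  
 ......................................  
 ......................#...............  
 .......................#..............  
 ...^..................................  
 ...^..................................  
 ......................................  
 ...^...............@..................  
 ......................................  
 ......................................  
 #..............................^......  
 ......................................  
 ..♣...........................^^^.....  
 .................................~....  
 .♣♣.............................~.~...  
 ♣♣♣♣............^...............~.~...  
 .♣♣...........^..^...............~....  
 ..............^^...............♣♣.....  
                                         


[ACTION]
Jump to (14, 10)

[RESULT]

                                         
      ...................................
      ...................................
      ...................................
      ...................................
      ...................................
      ......................#............
      .......................#...........
      ...^...............................
      ...^...............................
      ...................................
      ...^..........@....................
      ...................................
      ...................................
      #..............................^...
      ...................................
      ..♣...........................^^^..
      .................................~.
      .♣♣.............................~.~
      ♣♣♣♣............^...............~.~
      .♣♣...........^..^...............~.
      ..............^^...............♣♣..
                                         


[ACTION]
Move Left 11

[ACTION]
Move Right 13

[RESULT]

                                         
    .....................................
    .....................................
    .....................................
    .....................................
    .....................................
    ......................#..............
    .......................#.............
    ...^.................................
    ...^.................................
    .....................................
    ...^............@....................
    .....................................
    .....................................
    #..............................^.....
    .....................................
    ..♣...........................^^^....
    .................................~...
    .♣♣.............................~.~..
    ♣♣♣♣............^...............~.~..
    .♣♣...........^..^...............~...
    ..............^^...............♣♣....
                                         


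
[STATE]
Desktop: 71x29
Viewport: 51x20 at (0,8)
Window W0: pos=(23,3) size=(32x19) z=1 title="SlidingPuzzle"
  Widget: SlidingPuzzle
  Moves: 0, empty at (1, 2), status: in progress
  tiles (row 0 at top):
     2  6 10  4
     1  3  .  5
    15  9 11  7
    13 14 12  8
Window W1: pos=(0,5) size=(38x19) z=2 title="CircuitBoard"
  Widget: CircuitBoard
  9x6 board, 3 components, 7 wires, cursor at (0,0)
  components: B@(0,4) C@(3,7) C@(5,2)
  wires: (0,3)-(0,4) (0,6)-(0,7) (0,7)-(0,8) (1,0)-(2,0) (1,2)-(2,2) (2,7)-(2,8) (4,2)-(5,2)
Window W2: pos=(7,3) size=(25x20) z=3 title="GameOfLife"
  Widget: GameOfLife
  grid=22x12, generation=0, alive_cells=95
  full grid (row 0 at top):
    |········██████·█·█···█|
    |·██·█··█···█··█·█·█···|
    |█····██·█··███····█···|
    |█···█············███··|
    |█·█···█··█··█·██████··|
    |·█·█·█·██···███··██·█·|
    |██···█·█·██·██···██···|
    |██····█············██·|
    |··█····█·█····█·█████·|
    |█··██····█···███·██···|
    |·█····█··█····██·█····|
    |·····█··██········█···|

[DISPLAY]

┃   0 1┃·██·█··█···█··█·█·█··· ┃     ┃─┼────┤      
┃0  [.]┃█····██·█··███····█··· ┃ · ─ ┃ │  5 │      
┃      ┃█···█············███·· ┃     ┃─┼────┤      
┃1   · ┃█·█···█··█··█·██████·· ┃     ┃ │  7 │      
┃    │ ┃·█·█·█·██···███··██·█· ┃     ┃─┼────┤      
┃2   · ┃██···█·█·██·██···██··· ┃ · ─ ┃ │  8 │      
┃      ┃██····█············██· ┃     ┃─┴────┘      
┃3     ┃··█····█·█····█·█████· ┃ C   ┃             
┃      ┃█··██····█···███·██··· ┃     ┃             
┃4     ┃·█····█··█····██·█···· ┃     ┃             
┃      ┃·····█··██········█··· ┃     ┃             
┃5     ┃                       ┃     ┃             
┃Cursor┃                       ┃     ┃             
┃      ┃                       ┃     ┃━━━━━━━━━━━━━
┃      ┗━━━━━━━━━━━━━━━━━━━━━━━┛     ┃             
┗━━━━━━━━━━━━━━━━━━━━━━━━━━━━━━━━━━━━┛             
                                                   
                                                   
                                                   
                                                   


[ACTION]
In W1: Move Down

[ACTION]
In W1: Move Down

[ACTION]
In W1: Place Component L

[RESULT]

┃   0 1┃·██·█··█···█··█·█·█··· ┃     ┃─┼────┤      
┃0     ┃█····██·█··███····█··· ┃ · ─ ┃ │  5 │      
┃      ┃█···█············███·· ┃     ┃─┼────┤      
┃1   · ┃█·█···█··█··█·██████·· ┃     ┃ │  7 │      
┃    │ ┃·█·█·█·██···███··██·█· ┃     ┃─┼────┤      
┃2  [L]┃██···█·█·██·██···██··· ┃ · ─ ┃ │  8 │      
┃      ┃██····█············██· ┃     ┃─┴────┘      
┃3     ┃··█····█·█····█·█████· ┃ C   ┃             
┃      ┃█··██····█···███·██··· ┃     ┃             
┃4     ┃·█····█··█····██·█···· ┃     ┃             
┃      ┃·····█··██········█··· ┃     ┃             
┃5     ┃                       ┃     ┃             
┃Cursor┃                       ┃     ┃             
┃      ┃                       ┃     ┃━━━━━━━━━━━━━
┃      ┗━━━━━━━━━━━━━━━━━━━━━━━┛     ┃             
┗━━━━━━━━━━━━━━━━━━━━━━━━━━━━━━━━━━━━┛             
                                                   
                                                   
                                                   
                                                   


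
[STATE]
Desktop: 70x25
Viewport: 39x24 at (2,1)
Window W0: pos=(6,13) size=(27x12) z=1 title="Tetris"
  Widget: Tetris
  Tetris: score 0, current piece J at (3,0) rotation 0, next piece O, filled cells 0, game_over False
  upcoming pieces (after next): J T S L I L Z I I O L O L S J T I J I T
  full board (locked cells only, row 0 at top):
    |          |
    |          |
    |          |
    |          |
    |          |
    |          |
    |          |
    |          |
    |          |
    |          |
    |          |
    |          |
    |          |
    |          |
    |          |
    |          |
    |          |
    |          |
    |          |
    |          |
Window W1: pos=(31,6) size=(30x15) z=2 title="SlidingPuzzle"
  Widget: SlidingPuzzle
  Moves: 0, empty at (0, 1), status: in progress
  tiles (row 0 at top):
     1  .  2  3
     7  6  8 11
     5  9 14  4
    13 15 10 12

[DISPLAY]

                                       
                                       
                                       
                                       
                                       
                             ┏━━━━━━━━━
                             ┃ SlidingP
                             ┠─────────
                             ┃┌────┬───
                             ┃│  1 │   
                             ┃├────┼───
                             ┃│  7 │  6
    ┏━━━━━━━━━━━━━━━━━━━━━━━━┃├────┼───
    ┃ Tetris                 ┃│  5 │  9
    ┠────────────────────────┃├────┼───
    ┃          │Next:        ┃│ 13 │ 15
    ┃          │▓▓           ┃└────┴───
    ┃          │▓▓           ┃Moves: 0 
    ┃          │             ┃         
    ┃          │             ┗━━━━━━━━━
    ┃          │              ┃        
    ┃          │Score:        ┃        
    ┃          │0             ┃        
    ┗━━━━━━━━━━━━━━━━━━━━━━━━━┛        


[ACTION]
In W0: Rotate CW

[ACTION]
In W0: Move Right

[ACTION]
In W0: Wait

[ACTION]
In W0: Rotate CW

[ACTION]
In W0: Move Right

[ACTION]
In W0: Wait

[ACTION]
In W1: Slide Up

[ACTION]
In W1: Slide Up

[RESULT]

                                       
                                       
                                       
                                       
                                       
                             ┏━━━━━━━━━
                             ┃ SlidingP
                             ┠─────────
                             ┃┌────┬───
                             ┃│  1 │  6
                             ┃├────┼───
                             ┃│  7 │  9
    ┏━━━━━━━━━━━━━━━━━━━━━━━━┃├────┼───
    ┃ Tetris                 ┃│  5 │   
    ┠────────────────────────┃├────┼───
    ┃          │Next:        ┃│ 13 │ 15
    ┃          │▓▓           ┃└────┴───
    ┃          │▓▓           ┃Moves: 2 
    ┃          │             ┃         
    ┃          │             ┗━━━━━━━━━
    ┃          │              ┃        
    ┃          │Score:        ┃        
    ┃          │0             ┃        
    ┗━━━━━━━━━━━━━━━━━━━━━━━━━┛        


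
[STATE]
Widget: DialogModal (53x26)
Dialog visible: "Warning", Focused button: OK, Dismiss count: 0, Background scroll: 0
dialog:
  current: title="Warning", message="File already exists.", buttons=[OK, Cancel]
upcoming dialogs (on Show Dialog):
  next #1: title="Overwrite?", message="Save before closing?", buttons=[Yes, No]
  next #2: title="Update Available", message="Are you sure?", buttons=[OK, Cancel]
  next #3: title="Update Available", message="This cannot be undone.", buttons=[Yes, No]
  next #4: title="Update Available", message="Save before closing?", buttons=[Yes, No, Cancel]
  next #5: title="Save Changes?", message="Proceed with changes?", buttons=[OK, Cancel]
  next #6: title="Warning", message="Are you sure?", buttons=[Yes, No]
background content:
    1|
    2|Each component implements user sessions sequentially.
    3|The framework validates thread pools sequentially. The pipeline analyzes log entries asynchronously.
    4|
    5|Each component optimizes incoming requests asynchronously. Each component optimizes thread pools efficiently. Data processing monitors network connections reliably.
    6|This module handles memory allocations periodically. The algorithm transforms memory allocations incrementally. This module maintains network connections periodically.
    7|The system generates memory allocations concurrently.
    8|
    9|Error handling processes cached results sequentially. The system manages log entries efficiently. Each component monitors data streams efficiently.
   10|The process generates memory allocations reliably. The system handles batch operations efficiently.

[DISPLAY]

                                                     
Each component implements user sessions sequentially.
The framework validates thread pools sequentially. Th
                                                     
Each component optimizes incoming requests asynchrono
This module handles memory allocations periodically. 
The system generates memory allocations concurrently.
                                                     
Error handling processes cached results sequentially.
The process generates memory allocations reliably. Th
              ┌──────────────────────┐               
              │       Warning        │               
              │ File already exists. │               
              │    [OK]  Cancel      │               
              └──────────────────────┘               
                                                     
                                                     
                                                     
                                                     
                                                     
                                                     
                                                     
                                                     
                                                     
                                                     
                                                     


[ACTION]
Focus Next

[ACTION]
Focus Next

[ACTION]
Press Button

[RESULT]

                                                     
Each component implements user sessions sequentially.
The framework validates thread pools sequentially. Th
                                                     
Each component optimizes incoming requests asynchrono
This module handles memory allocations periodically. 
The system generates memory allocations concurrently.
                                                     
Error handling processes cached results sequentially.
The process generates memory allocations reliably. Th
                                                     
                                                     
                                                     
                                                     
                                                     
                                                     
                                                     
                                                     
                                                     
                                                     
                                                     
                                                     
                                                     
                                                     
                                                     
                                                     


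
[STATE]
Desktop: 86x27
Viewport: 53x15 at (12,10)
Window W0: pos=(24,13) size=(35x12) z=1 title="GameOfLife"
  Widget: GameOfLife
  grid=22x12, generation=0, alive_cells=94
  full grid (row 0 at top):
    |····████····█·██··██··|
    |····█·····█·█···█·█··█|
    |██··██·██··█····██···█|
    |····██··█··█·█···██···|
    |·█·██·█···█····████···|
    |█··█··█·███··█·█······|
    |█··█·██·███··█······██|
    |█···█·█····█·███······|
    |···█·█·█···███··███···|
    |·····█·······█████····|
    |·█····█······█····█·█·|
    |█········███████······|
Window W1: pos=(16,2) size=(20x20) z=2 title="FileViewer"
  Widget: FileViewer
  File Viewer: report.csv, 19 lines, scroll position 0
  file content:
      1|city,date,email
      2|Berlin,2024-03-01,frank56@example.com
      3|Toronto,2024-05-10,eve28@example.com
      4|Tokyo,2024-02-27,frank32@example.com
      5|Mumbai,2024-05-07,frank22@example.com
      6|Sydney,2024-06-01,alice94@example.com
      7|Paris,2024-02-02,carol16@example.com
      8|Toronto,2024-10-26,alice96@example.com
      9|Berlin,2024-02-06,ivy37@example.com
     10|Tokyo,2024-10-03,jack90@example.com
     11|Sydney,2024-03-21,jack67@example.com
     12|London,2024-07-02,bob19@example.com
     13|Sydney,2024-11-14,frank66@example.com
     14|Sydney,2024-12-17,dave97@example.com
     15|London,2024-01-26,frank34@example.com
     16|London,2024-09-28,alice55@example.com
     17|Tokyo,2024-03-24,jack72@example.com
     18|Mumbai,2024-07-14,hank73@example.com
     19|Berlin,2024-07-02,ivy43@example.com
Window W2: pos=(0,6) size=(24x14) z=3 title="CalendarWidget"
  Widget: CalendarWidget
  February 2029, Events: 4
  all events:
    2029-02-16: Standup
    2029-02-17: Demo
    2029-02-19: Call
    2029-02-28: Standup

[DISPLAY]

 Fr Sa Su  ┃2024-06-01░┃                             
  2  3  4  ┃024-02-02,░┃                             
  9 10 11  ┃,2024-10-2░┃                             
 16* 17* 18┃2024-02-06░┃━━━━━━━━━━━━━━━━━━━━━━┓      
2 23 24 25 ┃024-10-03,░┃                      ┃      
           ┃2024-03-21░┃──────────────────────┨      
           ┃2024-07-02░┃                      ┃      
           ┃2024-11-14░┃█····██···█           ┃      
           ┃2024-12-17░┃█·█···██···           ┃      
━━━━━━━━━━━┛2024-01-26░┃····████···           ┃      
    ┃London,2024-09-28▼┃··█·█······           ┃      
    ┗━━━━━━━━━━━━━━━━━━┛··█······██           ┃      
            ┃█···█·█····█·███······           ┃      
            ┃···█·█·█···███··███···           ┃      
            ┗━━━━━━━━━━━━━━━━━━━━━━━━━━━━━━━━━┛      


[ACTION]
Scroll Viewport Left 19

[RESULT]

┃Mo Tu We Th Fr Sa Su  ┃2024-06-01░┃                 
┃          1  2  3  4  ┃024-02-02,░┃                 
┃ 5  6  7  8  9 10 11  ┃,2024-10-2░┃                 
┃12 13 14 15 16* 17* 18┃2024-02-06░┃━━━━━━━━━━━━━━━━━
┃19* 20 21 22 23 24 25 ┃024-10-03,░┃                 
┃26 27 28*             ┃2024-03-21░┃─────────────────
┃                      ┃2024-07-02░┃                 
┃                      ┃2024-11-14░┃█····██···█      
┃                      ┃2024-12-17░┃█·█···██···      
┗━━━━━━━━━━━━━━━━━━━━━━┛2024-01-26░┃····████···      
                ┃London,2024-09-28▼┃··█·█······      
                ┗━━━━━━━━━━━━━━━━━━┛··█······██      
                        ┃█···█·█····█·███······      
                        ┃···█·█·█···███··███···      
                        ┗━━━━━━━━━━━━━━━━━━━━━━━━━━━━


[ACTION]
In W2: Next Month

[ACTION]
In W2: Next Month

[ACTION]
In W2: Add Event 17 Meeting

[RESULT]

┃Mo Tu We Th Fr Sa Su  ┃2024-06-01░┃                 
┃                   1  ┃024-02-02,░┃                 
┃ 2  3  4  5  6  7  8  ┃,2024-10-2░┃                 
┃ 9 10 11 12 13 14 15  ┃2024-02-06░┃━━━━━━━━━━━━━━━━━
┃16 17* 18 19 20 21 22 ┃024-10-03,░┃                 
┃23 24 25 26 27 28 29  ┃2024-03-21░┃─────────────────
┃30                    ┃2024-07-02░┃                 
┃                      ┃2024-11-14░┃█····██···█      
┃                      ┃2024-12-17░┃█·█···██···      
┗━━━━━━━━━━━━━━━━━━━━━━┛2024-01-26░┃····████···      
                ┃London,2024-09-28▼┃··█·█······      
                ┗━━━━━━━━━━━━━━━━━━┛··█······██      
                        ┃█···█·█····█·███······      
                        ┃···█·█·█···███··███···      
                        ┗━━━━━━━━━━━━━━━━━━━━━━━━━━━━


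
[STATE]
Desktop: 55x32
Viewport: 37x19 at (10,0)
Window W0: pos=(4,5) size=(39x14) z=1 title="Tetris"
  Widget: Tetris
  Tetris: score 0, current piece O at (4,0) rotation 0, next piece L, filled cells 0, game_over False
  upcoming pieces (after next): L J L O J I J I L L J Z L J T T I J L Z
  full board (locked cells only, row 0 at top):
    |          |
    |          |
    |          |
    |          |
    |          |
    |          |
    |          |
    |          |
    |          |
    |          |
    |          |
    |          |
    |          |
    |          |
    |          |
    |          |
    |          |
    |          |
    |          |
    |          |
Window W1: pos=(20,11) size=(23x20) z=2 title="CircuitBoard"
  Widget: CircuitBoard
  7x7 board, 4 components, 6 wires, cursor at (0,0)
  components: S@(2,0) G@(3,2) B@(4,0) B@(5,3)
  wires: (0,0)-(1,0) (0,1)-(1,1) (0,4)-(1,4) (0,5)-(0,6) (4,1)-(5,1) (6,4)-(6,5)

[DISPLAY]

                                     
                                     
                                     
                                     
                                     
━━━━━━━━━━━━━━━━━━━━━━━━━━━━━━━━┓    
is                              ┃    
────────────────────────────────┨    
     │Next:                     ┃    
     │  ▒                       ┃    
     │▒▒▒                       ┃    
     │    ┏━━━━━━━━━━━━━━━━━━━━━┓    
     │    ┃ CircuitBoard        ┃    
     │    ┠─────────────────────┨    
     │Scor┃   0 1 2 3 4 5 6     ┃    
     │0   ┃0  [.]  ·           ·┃    
     │    ┃    │   │           │┃    
     │    ┃1   ·   ·           ·┃    
━━━━━━━━━━┃                     ┃    


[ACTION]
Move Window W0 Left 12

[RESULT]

                                     
                                     
                                     
                                     
                                     
━━━━━━━━━━━━━━━━━━━━━━━━━━━━┓        
                            ┃        
────────────────────────────┨        
 │Next:                     ┃        
 │  ▒                       ┃        
 │▒▒▒                       ┃        
 │        ┏━━━━━━━━━━━━━━━━━━━━━┓    
 │        ┃ CircuitBoard        ┃    
 │        ┠─────────────────────┨    
 │Score:  ┃   0 1 2 3 4 5 6     ┃    
 │0       ┃0  [.]  ·           ·┃    
 │        ┃    │   │           │┃    
 │        ┃1   ·   ·           ·┃    
━━━━━━━━━━┃                     ┃    


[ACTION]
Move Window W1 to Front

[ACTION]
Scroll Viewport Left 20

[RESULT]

                                     
                                     
                                     
                                     
                                     
┏━━━━━━━━━━━━━━━━━━━━━━━━━━━━━━━━━━━━
┃ Tetris                             
┠────────────────────────────────────
┃          │Next:                    
┃          │  ▒                      
┃          │▒▒▒                      
┃          │        ┏━━━━━━━━━━━━━━━━
┃          │        ┃ CircuitBoard   
┃          │        ┠────────────────
┃          │Score:  ┃   0 1 2 3 4 5 6
┃          │0       ┃0  [.]  ·       
┃          │        ┃    │   │       
┃          │        ┃1   ·   ·       
┗━━━━━━━━━━━━━━━━━━━┃                
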